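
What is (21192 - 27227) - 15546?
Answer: -21581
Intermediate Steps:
(21192 - 27227) - 15546 = -6035 - 15546 = -21581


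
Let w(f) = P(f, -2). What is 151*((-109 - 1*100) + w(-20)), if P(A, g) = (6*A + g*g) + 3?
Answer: -48622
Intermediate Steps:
P(A, g) = 3 + g² + 6*A (P(A, g) = (6*A + g²) + 3 = (g² + 6*A) + 3 = 3 + g² + 6*A)
w(f) = 7 + 6*f (w(f) = 3 + (-2)² + 6*f = 3 + 4 + 6*f = 7 + 6*f)
151*((-109 - 1*100) + w(-20)) = 151*((-109 - 1*100) + (7 + 6*(-20))) = 151*((-109 - 100) + (7 - 120)) = 151*(-209 - 113) = 151*(-322) = -48622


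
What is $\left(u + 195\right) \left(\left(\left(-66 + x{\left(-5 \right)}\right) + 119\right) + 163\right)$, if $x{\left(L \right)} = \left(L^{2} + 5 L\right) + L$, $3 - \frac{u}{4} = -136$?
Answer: $158461$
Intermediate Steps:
$u = 556$ ($u = 12 - -544 = 12 + 544 = 556$)
$x{\left(L \right)} = L^{2} + 6 L$
$\left(u + 195\right) \left(\left(\left(-66 + x{\left(-5 \right)}\right) + 119\right) + 163\right) = \left(556 + 195\right) \left(\left(\left(-66 - 5 \left(6 - 5\right)\right) + 119\right) + 163\right) = 751 \left(\left(\left(-66 - 5\right) + 119\right) + 163\right) = 751 \left(\left(-71 + 119\right) + 163\right) = 751 \left(48 + 163\right) = 751 \cdot 211 = 158461$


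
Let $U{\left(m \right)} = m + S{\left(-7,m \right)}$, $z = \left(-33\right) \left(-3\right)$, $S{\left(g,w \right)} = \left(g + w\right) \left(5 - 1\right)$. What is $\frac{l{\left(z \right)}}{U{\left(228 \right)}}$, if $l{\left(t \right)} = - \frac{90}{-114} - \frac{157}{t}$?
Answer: $- \frac{749}{1045836} \approx -0.00071617$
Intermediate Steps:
$S{\left(g,w \right)} = 4 g + 4 w$ ($S{\left(g,w \right)} = \left(g + w\right) 4 = 4 g + 4 w$)
$z = 99$
$U{\left(m \right)} = -28 + 5 m$ ($U{\left(m \right)} = m + \left(4 \left(-7\right) + 4 m\right) = m + \left(-28 + 4 m\right) = -28 + 5 m$)
$l{\left(t \right)} = \frac{15}{19} - \frac{157}{t}$ ($l{\left(t \right)} = \left(-90\right) \left(- \frac{1}{114}\right) - \frac{157}{t} = \frac{15}{19} - \frac{157}{t}$)
$\frac{l{\left(z \right)}}{U{\left(228 \right)}} = \frac{\frac{15}{19} - \frac{157}{99}}{-28 + 5 \cdot 228} = \frac{\frac{15}{19} - \frac{157}{99}}{-28 + 1140} = \frac{\frac{15}{19} - \frac{157}{99}}{1112} = \left(- \frac{1498}{1881}\right) \frac{1}{1112} = - \frac{749}{1045836}$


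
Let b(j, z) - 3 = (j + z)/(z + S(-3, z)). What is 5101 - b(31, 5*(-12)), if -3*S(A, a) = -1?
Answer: 912455/179 ≈ 5097.5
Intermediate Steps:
S(A, a) = ⅓ (S(A, a) = -⅓*(-1) = ⅓)
b(j, z) = 3 + (j + z)/(⅓ + z) (b(j, z) = 3 + (j + z)/(z + ⅓) = 3 + (j + z)/(⅓ + z))
5101 - b(31, 5*(-12)) = 5101 - 3*(1 + 31 + 4*(5*(-12)))/(1 + 3*(5*(-12))) = 5101 - 3*(1 + 31 + 4*(-60))/(1 + 3*(-60)) = 5101 - 3*(1 + 31 - 240)/(1 - 180) = 5101 - 3*(-208)/(-179) = 5101 - 3*(-1)*(-208)/179 = 5101 - 1*624/179 = 5101 - 624/179 = 912455/179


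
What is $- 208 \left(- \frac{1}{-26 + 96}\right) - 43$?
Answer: $- \frac{1401}{35} \approx -40.029$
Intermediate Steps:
$- 208 \left(- \frac{1}{-26 + 96}\right) - 43 = - 208 \left(- \frac{1}{70}\right) - 43 = - 208 \left(\left(-1\right) \frac{1}{70}\right) - 43 = \left(-208\right) \left(- \frac{1}{70}\right) - 43 = \frac{104}{35} - 43 = - \frac{1401}{35}$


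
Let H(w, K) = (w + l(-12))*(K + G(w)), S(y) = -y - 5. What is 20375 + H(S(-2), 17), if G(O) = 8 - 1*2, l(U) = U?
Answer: 20030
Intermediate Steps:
G(O) = 6 (G(O) = 8 - 2 = 6)
S(y) = -5 - y
H(w, K) = (-12 + w)*(6 + K) (H(w, K) = (w - 12)*(K + 6) = (-12 + w)*(6 + K))
20375 + H(S(-2), 17) = 20375 + (-72 - 12*17 + 6*(-5 - 1*(-2)) + 17*(-5 - 1*(-2))) = 20375 + (-72 - 204 + 6*(-5 + 2) + 17*(-5 + 2)) = 20375 + (-72 - 204 + 6*(-3) + 17*(-3)) = 20375 + (-72 - 204 - 18 - 51) = 20375 - 345 = 20030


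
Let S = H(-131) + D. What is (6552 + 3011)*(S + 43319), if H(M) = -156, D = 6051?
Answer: 470633482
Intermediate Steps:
S = 5895 (S = -156 + 6051 = 5895)
(6552 + 3011)*(S + 43319) = (6552 + 3011)*(5895 + 43319) = 9563*49214 = 470633482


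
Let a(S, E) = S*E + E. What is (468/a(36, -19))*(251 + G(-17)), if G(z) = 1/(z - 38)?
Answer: -6460272/38665 ≈ -167.08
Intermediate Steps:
a(S, E) = E + E*S (a(S, E) = E*S + E = E + E*S)
G(z) = 1/(-38 + z)
(468/a(36, -19))*(251 + G(-17)) = (468/((-19*(1 + 36))))*(251 + 1/(-38 - 17)) = (468/((-19*37)))*(251 + 1/(-55)) = (468/(-703))*(251 - 1/55) = (468*(-1/703))*(13804/55) = -468/703*13804/55 = -6460272/38665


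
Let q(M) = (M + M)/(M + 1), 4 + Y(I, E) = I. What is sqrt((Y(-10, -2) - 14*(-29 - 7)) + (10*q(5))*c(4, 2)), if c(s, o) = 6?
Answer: sqrt(590) ≈ 24.290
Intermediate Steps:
Y(I, E) = -4 + I
q(M) = 2*M/(1 + M) (q(M) = (2*M)/(1 + M) = 2*M/(1 + M))
sqrt((Y(-10, -2) - 14*(-29 - 7)) + (10*q(5))*c(4, 2)) = sqrt(((-4 - 10) - 14*(-29 - 7)) + (10*(2*5/(1 + 5)))*6) = sqrt((-14 - 14*(-36)) + (10*(2*5/6))*6) = sqrt((-14 + 504) + (10*(2*5*(1/6)))*6) = sqrt(490 + (10*(5/3))*6) = sqrt(490 + (50/3)*6) = sqrt(490 + 100) = sqrt(590)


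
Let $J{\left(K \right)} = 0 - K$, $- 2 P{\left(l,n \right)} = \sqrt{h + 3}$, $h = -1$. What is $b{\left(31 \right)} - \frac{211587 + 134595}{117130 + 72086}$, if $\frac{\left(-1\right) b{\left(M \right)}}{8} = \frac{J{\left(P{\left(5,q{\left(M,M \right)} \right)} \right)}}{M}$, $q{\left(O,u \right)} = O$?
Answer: $- \frac{57697}{31536} - \frac{4 \sqrt{2}}{31} \approx -2.012$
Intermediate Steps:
$P{\left(l,n \right)} = - \frac{\sqrt{2}}{2}$ ($P{\left(l,n \right)} = - \frac{\sqrt{-1 + 3}}{2} = - \frac{\sqrt{2}}{2}$)
$J{\left(K \right)} = - K$
$b{\left(M \right)} = - \frac{4 \sqrt{2}}{M}$ ($b{\left(M \right)} = - 8 \frac{\left(-1\right) \left(- \frac{\sqrt{2}}{2}\right)}{M} = - 8 \frac{\frac{1}{2} \sqrt{2}}{M} = - 8 \frac{\sqrt{2}}{2 M} = - \frac{4 \sqrt{2}}{M}$)
$b{\left(31 \right)} - \frac{211587 + 134595}{117130 + 72086} = - \frac{4 \sqrt{2}}{31} - \frac{211587 + 134595}{117130 + 72086} = \left(-4\right) \sqrt{2} \cdot \frac{1}{31} - \frac{346182}{189216} = - \frac{4 \sqrt{2}}{31} - 346182 \cdot \frac{1}{189216} = - \frac{4 \sqrt{2}}{31} - \frac{57697}{31536} = - \frac{57697}{31536} - \frac{4 \sqrt{2}}{31}$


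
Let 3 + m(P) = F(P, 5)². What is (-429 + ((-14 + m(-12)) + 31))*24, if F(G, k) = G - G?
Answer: -9960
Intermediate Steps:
F(G, k) = 0
m(P) = -3 (m(P) = -3 + 0² = -3 + 0 = -3)
(-429 + ((-14 + m(-12)) + 31))*24 = (-429 + ((-14 - 3) + 31))*24 = (-429 + (-17 + 31))*24 = (-429 + 14)*24 = -415*24 = -9960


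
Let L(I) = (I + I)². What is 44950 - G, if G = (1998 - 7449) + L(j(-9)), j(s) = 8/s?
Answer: 4082225/81 ≈ 50398.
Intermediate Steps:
L(I) = 4*I² (L(I) = (2*I)² = 4*I²)
G = -441275/81 (G = (1998 - 7449) + 4*(8/(-9))² = -5451 + 4*(8*(-⅑))² = -5451 + 4*(-8/9)² = -5451 + 4*(64/81) = -5451 + 256/81 = -441275/81 ≈ -5447.8)
44950 - G = 44950 - 1*(-441275/81) = 44950 + 441275/81 = 4082225/81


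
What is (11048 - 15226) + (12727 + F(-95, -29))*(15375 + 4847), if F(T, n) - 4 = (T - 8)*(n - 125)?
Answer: 578203468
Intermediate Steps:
F(T, n) = 4 + (-125 + n)*(-8 + T) (F(T, n) = 4 + (T - 8)*(n - 125) = 4 + (-8 + T)*(-125 + n) = 4 + (-125 + n)*(-8 + T))
(11048 - 15226) + (12727 + F(-95, -29))*(15375 + 4847) = (11048 - 15226) + (12727 + (1004 - 125*(-95) - 8*(-29) - 95*(-29)))*(15375 + 4847) = -4178 + (12727 + (1004 + 11875 + 232 + 2755))*20222 = -4178 + (12727 + 15866)*20222 = -4178 + 28593*20222 = -4178 + 578207646 = 578203468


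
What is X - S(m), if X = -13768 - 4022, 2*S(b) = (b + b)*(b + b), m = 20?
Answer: -18590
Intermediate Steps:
S(b) = 2*b**2 (S(b) = ((b + b)*(b + b))/2 = ((2*b)*(2*b))/2 = (4*b**2)/2 = 2*b**2)
X = -17790
X - S(m) = -17790 - 2*20**2 = -17790 - 2*400 = -17790 - 1*800 = -17790 - 800 = -18590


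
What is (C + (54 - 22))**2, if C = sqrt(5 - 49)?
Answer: 980 + 128*I*sqrt(11) ≈ 980.0 + 424.53*I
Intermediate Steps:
C = 2*I*sqrt(11) (C = sqrt(-44) = 2*I*sqrt(11) ≈ 6.6332*I)
(C + (54 - 22))**2 = (2*I*sqrt(11) + (54 - 22))**2 = (2*I*sqrt(11) + 32)**2 = (32 + 2*I*sqrt(11))**2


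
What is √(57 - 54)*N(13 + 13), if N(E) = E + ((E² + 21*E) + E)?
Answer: 1274*√3 ≈ 2206.6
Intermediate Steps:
N(E) = E² + 23*E (N(E) = E + (E² + 22*E) = E² + 23*E)
√(57 - 54)*N(13 + 13) = √(57 - 54)*((13 + 13)*(23 + (13 + 13))) = √3*(26*(23 + 26)) = √3*(26*49) = √3*1274 = 1274*√3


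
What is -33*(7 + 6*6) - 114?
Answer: -1533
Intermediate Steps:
-33*(7 + 6*6) - 114 = -33*(7 + 36) - 114 = -33*43 - 114 = -1419 - 114 = -1533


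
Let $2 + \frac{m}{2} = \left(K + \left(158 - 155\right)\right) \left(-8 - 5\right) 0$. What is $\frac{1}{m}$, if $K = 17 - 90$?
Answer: $- \frac{1}{4} \approx -0.25$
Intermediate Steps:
$K = -73$
$m = -4$ ($m = -4 + 2 \left(-73 + \left(158 - 155\right)\right) \left(-8 - 5\right) 0 = -4 + 2 \left(-73 + 3\right) \left(\left(-13\right) 0\right) = -4 + 2 \left(\left(-70\right) 0\right) = -4 + 2 \cdot 0 = -4 + 0 = -4$)
$\frac{1}{m} = \frac{1}{-4} = - \frac{1}{4}$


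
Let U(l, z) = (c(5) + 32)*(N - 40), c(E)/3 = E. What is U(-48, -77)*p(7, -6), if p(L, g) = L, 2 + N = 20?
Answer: -7238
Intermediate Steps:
N = 18 (N = -2 + 20 = 18)
c(E) = 3*E
U(l, z) = -1034 (U(l, z) = (3*5 + 32)*(18 - 40) = (15 + 32)*(-22) = 47*(-22) = -1034)
U(-48, -77)*p(7, -6) = -1034*7 = -7238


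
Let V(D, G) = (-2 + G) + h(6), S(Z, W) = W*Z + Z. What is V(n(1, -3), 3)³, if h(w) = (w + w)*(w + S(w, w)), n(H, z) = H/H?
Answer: 192100033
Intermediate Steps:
n(H, z) = 1
S(Z, W) = Z + W*Z
h(w) = 2*w*(w + w*(1 + w)) (h(w) = (w + w)*(w + w*(1 + w)) = (2*w)*(w + w*(1 + w)) = 2*w*(w + w*(1 + w)))
V(D, G) = 574 + G (V(D, G) = (-2 + G) + 2*6²*(2 + 6) = (-2 + G) + 2*36*8 = (-2 + G) + 576 = 574 + G)
V(n(1, -3), 3)³ = (574 + 3)³ = 577³ = 192100033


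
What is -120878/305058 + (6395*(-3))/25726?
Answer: -4481122579/3923961054 ≈ -1.1420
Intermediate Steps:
-120878/305058 + (6395*(-3))/25726 = -120878*1/305058 - 19185*1/25726 = -60439/152529 - 19185/25726 = -4481122579/3923961054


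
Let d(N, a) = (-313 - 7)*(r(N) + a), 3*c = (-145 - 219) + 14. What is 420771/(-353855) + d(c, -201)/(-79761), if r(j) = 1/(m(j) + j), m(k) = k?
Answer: -26283392155/13171120039 ≈ -1.9955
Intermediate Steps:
c = -350/3 (c = ((-145 - 219) + 14)/3 = (-364 + 14)/3 = (⅓)*(-350) = -350/3 ≈ -116.67)
r(j) = 1/(2*j) (r(j) = 1/(j + j) = 1/(2*j))
d(N, a) = -320*a - 160/N (d(N, a) = (-313 - 7)*(1/(2*N) + a) = -320*(a + 1/(2*N)) = -320*a - 160/N)
420771/(-353855) + d(c, -201)/(-79761) = 420771/(-353855) + (-320*(-201) - 160/(-350/3))/(-79761) = 420771*(-1/353855) + (64320 - 160*(-3/350))*(-1/79761) = -420771/353855 + (64320 + 48/35)*(-1/79761) = -420771/353855 + (2251248/35)*(-1/79761) = -420771/353855 - 750416/930545 = -26283392155/13171120039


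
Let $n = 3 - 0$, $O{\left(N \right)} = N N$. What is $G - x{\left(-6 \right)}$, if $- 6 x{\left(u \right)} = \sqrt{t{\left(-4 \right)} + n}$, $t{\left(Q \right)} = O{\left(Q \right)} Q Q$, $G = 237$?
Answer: $237 + \frac{\sqrt{259}}{6} \approx 239.68$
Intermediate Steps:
$O{\left(N \right)} = N^{2}$
$n = 3$ ($n = 3 + 0 = 3$)
$t{\left(Q \right)} = Q^{4}$ ($t{\left(Q \right)} = Q^{2} Q Q = Q^{3} Q = Q^{4}$)
$x{\left(u \right)} = - \frac{\sqrt{259}}{6}$ ($x{\left(u \right)} = - \frac{\sqrt{\left(-4\right)^{4} + 3}}{6} = - \frac{\sqrt{256 + 3}}{6} = - \frac{\sqrt{259}}{6}$)
$G - x{\left(-6 \right)} = 237 - - \frac{\sqrt{259}}{6} = 237 + \frac{\sqrt{259}}{6}$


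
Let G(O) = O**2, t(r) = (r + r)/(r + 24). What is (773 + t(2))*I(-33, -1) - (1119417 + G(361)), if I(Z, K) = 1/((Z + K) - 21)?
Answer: -893572721/715 ≈ -1.2498e+6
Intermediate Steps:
t(r) = 2*r/(24 + r) (t(r) = (2*r)/(24 + r) = 2*r/(24 + r))
I(Z, K) = 1/(-21 + K + Z) (I(Z, K) = 1/((K + Z) - 21) = 1/(-21 + K + Z))
(773 + t(2))*I(-33, -1) - (1119417 + G(361)) = (773 + 2*2/(24 + 2))/(-21 - 1 - 33) - (1119417 + 361**2) = (773 + 2*2/26)/(-55) - (1119417 + 130321) = (773 + 2*2*(1/26))*(-1/55) - 1*1249738 = (773 + 2/13)*(-1/55) - 1249738 = (10051/13)*(-1/55) - 1249738 = -10051/715 - 1249738 = -893572721/715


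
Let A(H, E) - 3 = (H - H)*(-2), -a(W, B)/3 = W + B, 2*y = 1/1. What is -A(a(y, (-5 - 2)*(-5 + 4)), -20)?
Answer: -3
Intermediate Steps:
y = 1/2 (y = (1/2)/1 = (1/2)*1 = 1/2 ≈ 0.50000)
a(W, B) = -3*B - 3*W (a(W, B) = -3*(W + B) = -3*(B + W) = -3*B - 3*W)
A(H, E) = 3 (A(H, E) = 3 + (H - H)*(-2) = 3 + 0*(-2) = 3 + 0 = 3)
-A(a(y, (-5 - 2)*(-5 + 4)), -20) = -1*3 = -3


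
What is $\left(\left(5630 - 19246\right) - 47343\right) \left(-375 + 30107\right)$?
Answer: $-1812432988$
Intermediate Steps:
$\left(\left(5630 - 19246\right) - 47343\right) \left(-375 + 30107\right) = \left(-13616 - 47343\right) 29732 = \left(-60959\right) 29732 = -1812432988$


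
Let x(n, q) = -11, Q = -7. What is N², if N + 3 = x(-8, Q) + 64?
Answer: 2500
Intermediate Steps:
N = 50 (N = -3 + (-11 + 64) = -3 + 53 = 50)
N² = 50² = 2500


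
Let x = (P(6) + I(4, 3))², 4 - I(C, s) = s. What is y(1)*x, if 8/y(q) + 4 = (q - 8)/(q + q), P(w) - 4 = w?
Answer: -1936/15 ≈ -129.07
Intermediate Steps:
I(C, s) = 4 - s
P(w) = 4 + w
x = 121 (x = ((4 + 6) + (4 - 1*3))² = (10 + (4 - 3))² = (10 + 1)² = 11² = 121)
y(q) = 8/(-4 + (-8 + q)/(2*q)) (y(q) = 8/(-4 + (q - 8)/(q + q)) = 8/(-4 + (-8 + q)/((2*q))) = 8/(-4 + (-8 + q)*(1/(2*q))) = 8/(-4 + (-8 + q)/(2*q)))
y(1)*x = -16*1/(8 + 7*1)*121 = -16*1/(8 + 7)*121 = -16*1/15*121 = -16*1*1/15*121 = -16/15*121 = -1936/15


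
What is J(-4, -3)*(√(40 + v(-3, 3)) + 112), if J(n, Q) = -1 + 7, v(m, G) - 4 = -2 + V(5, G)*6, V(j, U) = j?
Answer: 672 + 36*√2 ≈ 722.91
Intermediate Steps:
v(m, G) = 32 (v(m, G) = 4 + (-2 + 5*6) = 4 + (-2 + 30) = 4 + 28 = 32)
J(n, Q) = 6
J(-4, -3)*(√(40 + v(-3, 3)) + 112) = 6*(√(40 + 32) + 112) = 6*(√72 + 112) = 6*(6*√2 + 112) = 6*(112 + 6*√2) = 672 + 36*√2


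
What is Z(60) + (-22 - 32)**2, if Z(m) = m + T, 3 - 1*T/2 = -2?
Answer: 2986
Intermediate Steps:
T = 10 (T = 6 - 2*(-2) = 6 + 4 = 10)
Z(m) = 10 + m (Z(m) = m + 10 = 10 + m)
Z(60) + (-22 - 32)**2 = (10 + 60) + (-22 - 32)**2 = 70 + (-54)**2 = 70 + 2916 = 2986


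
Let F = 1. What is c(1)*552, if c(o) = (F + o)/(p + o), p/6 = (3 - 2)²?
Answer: 1104/7 ≈ 157.71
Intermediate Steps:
p = 6 (p = 6*(3 - 2)² = 6*1² = 6*1 = 6)
c(o) = (1 + o)/(6 + o)
c(1)*552 = ((1 + 1)/(6 + 1))*552 = (2/7)*552 = 1104/7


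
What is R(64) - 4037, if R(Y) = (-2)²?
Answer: -4033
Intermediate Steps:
R(Y) = 4
R(64) - 4037 = 4 - 4037 = -4033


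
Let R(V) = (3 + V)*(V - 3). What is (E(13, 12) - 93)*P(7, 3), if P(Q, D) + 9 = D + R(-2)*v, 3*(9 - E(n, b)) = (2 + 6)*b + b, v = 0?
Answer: 720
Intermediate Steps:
R(V) = (-3 + V)*(3 + V) (R(V) = (3 + V)*(-3 + V) = (-3 + V)*(3 + V))
E(n, b) = 9 - 3*b (E(n, b) = 9 - ((2 + 6)*b + b)/3 = 9 - (8*b + b)/3 = 9 - 3*b)
P(Q, D) = -9 + D (P(Q, D) = -9 + (D + (-9 + (-2)**2)*0) = -9 + (D + (-9 + 4)*0) = -9 + (D - 5*0) = -9 + (D + 0) = -9 + D)
(E(13, 12) - 93)*P(7, 3) = ((9 - 3*12) - 93)*(-9 + 3) = ((9 - 36) - 93)*(-6) = (-27 - 93)*(-6) = -120*(-6) = 720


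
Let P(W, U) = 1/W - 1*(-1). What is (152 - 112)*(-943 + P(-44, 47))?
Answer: -414490/11 ≈ -37681.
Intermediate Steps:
P(W, U) = 1 + 1/W (P(W, U) = 1/W + 1 = 1 + 1/W)
(152 - 112)*(-943 + P(-44, 47)) = (152 - 112)*(-943 + (1 - 44)/(-44)) = 40*(-943 - 1/44*(-43)) = 40*(-943 + 43/44) = 40*(-41449/44) = -414490/11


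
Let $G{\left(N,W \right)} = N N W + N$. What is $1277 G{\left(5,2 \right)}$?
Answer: $70235$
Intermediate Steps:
$G{\left(N,W \right)} = N + W N^{2}$ ($G{\left(N,W \right)} = N^{2} W + N = W N^{2} + N = N + W N^{2}$)
$1277 G{\left(5,2 \right)} = 1277 \cdot 5 \left(1 + 5 \cdot 2\right) = 1277 \cdot 5 \left(1 + 10\right) = 1277 \cdot 5 \cdot 11 = 1277 \cdot 55 = 70235$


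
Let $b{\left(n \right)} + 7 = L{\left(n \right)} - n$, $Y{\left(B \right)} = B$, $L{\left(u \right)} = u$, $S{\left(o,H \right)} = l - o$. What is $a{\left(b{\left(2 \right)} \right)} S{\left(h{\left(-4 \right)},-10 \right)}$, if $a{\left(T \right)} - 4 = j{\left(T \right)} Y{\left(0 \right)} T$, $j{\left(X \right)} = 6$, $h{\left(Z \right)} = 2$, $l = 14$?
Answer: $48$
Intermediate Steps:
$S{\left(o,H \right)} = 14 - o$
$b{\left(n \right)} = -7$ ($b{\left(n \right)} = -7 + \left(n - n\right) = -7 + 0 = -7$)
$a{\left(T \right)} = 4$ ($a{\left(T \right)} = 4 + 6 \cdot 0 T = 4 + 0 T = 4 + 0 = 4$)
$a{\left(b{\left(2 \right)} \right)} S{\left(h{\left(-4 \right)},-10 \right)} = 4 \left(14 - 2\right) = 4 \cdot 12 = 48$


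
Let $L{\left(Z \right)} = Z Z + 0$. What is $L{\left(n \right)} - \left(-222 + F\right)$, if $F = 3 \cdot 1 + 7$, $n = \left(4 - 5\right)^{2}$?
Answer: $213$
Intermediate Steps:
$n = 1$ ($n = \left(-1\right)^{2} = 1$)
$L{\left(Z \right)} = Z^{2}$ ($L{\left(Z \right)} = Z^{2} + 0 = Z^{2}$)
$F = 10$ ($F = 3 + 7 = 10$)
$L{\left(n \right)} - \left(-222 + F\right) = 1^{2} + \left(222 - 10\right) = 1 + \left(222 - 10\right) = 1 + 212 = 213$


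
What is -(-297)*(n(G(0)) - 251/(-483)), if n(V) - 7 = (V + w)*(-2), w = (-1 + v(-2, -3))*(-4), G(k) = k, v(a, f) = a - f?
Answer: 359568/161 ≈ 2233.3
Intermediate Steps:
w = 0 (w = (-1 + (-2 - 1*(-3)))*(-4) = (-1 + (-2 + 3))*(-4) = (-1 + 1)*(-4) = 0*(-4) = 0)
n(V) = 7 - 2*V (n(V) = 7 + (V + 0)*(-2) = 7 + V*(-2) = 7 - 2*V)
-(-297)*(n(G(0)) - 251/(-483)) = -(-297)*((7 - 2*0) - 251/(-483)) = -(-297)*((7 + 0) - 251*(-1/483)) = -(-297)*(7 + 251/483) = -(-297)*3632/483 = -1*(-359568/161) = 359568/161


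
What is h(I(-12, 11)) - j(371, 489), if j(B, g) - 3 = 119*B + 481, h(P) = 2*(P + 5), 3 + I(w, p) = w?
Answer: -44653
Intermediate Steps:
I(w, p) = -3 + w
h(P) = 10 + 2*P (h(P) = 2*(5 + P) = 10 + 2*P)
j(B, g) = 484 + 119*B (j(B, g) = 3 + (119*B + 481) = 3 + (481 + 119*B) = 484 + 119*B)
h(I(-12, 11)) - j(371, 489) = (10 + 2*(-3 - 12)) - (484 + 119*371) = (10 + 2*(-15)) - (484 + 44149) = (10 - 30) - 1*44633 = -20 - 44633 = -44653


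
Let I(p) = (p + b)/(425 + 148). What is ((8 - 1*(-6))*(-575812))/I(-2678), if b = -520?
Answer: 769860644/533 ≈ 1.4444e+6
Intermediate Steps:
I(p) = -520/573 + p/573 (I(p) = (p - 520)/(425 + 148) = (-520 + p)/573 = (-520 + p)*(1/573) = -520/573 + p/573)
((8 - 1*(-6))*(-575812))/I(-2678) = ((8 - 1*(-6))*(-575812))/(-520/573 + (1/573)*(-2678)) = ((8 + 6)*(-575812))/(-520/573 - 2678/573) = (14*(-575812))/(-1066/191) = -8061368*(-191/1066) = 769860644/533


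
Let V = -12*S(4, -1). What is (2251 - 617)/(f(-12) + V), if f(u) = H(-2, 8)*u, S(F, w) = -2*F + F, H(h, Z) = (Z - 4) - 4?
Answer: 817/24 ≈ 34.042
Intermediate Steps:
H(h, Z) = -8 + Z (H(h, Z) = (-4 + Z) - 4 = -8 + Z)
S(F, w) = -F
f(u) = 0 (f(u) = (-8 + 8)*u = 0*u = 0)
V = 48 (V = -(-12)*4 = -12*(-4) = 48)
(2251 - 617)/(f(-12) + V) = (2251 - 617)/(0 + 48) = 1634/48 = 1634*(1/48) = 817/24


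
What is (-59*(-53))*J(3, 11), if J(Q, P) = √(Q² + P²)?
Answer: 3127*√130 ≈ 35653.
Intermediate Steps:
J(Q, P) = √(P² + Q²)
(-59*(-53))*J(3, 11) = (-59*(-53))*√(11² + 3²) = 3127*√(121 + 9) = 3127*√130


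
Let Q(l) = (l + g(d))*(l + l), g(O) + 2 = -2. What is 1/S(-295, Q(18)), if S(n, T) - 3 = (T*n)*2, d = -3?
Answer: -1/297357 ≈ -3.3630e-6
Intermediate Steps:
g(O) = -4 (g(O) = -2 - 2 = -4)
Q(l) = 2*l*(-4 + l) (Q(l) = (l - 4)*(l + l) = (-4 + l)*(2*l) = 2*l*(-4 + l))
S(n, T) = 3 + 2*T*n (S(n, T) = 3 + (T*n)*2 = 3 + 2*T*n)
1/S(-295, Q(18)) = 1/(3 + 2*(2*18*(-4 + 18))*(-295)) = 1/(3 + 2*(2*18*14)*(-295)) = 1/(3 + 2*504*(-295)) = 1/(3 - 297360) = 1/(-297357) = -1/297357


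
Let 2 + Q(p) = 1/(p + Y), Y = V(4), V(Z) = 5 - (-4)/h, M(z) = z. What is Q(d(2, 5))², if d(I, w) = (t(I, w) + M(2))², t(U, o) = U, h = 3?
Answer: 17161/4489 ≈ 3.8229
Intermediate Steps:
V(Z) = 19/3 (V(Z) = 5 - (-4)/3 = 5 - 1*(-4/3) = 5 + 4/3 = 19/3)
Y = 19/3 ≈ 6.3333
d(I, w) = (2 + I)² (d(I, w) = (I + 2)² = (2 + I)²)
Q(p) = -2 + 1/(19/3 + p) (Q(p) = -2 + 1/(p + 19/3) = -2 + 1/(19/3 + p))
Q(d(2, 5))² = ((-35 - 6*(2 + 2)²)/(19 + 3*(2 + 2)²))² = ((-35 - 6*4²)/(19 + 3*4²))² = ((-35 - 6*16)/(19 + 3*16))² = ((-35 - 96)/(19 + 48))² = (-131/67)² = 17161/4489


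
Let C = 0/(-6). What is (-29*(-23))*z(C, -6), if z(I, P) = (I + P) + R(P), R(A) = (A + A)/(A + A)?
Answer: -3335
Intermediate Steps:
R(A) = 1 (R(A) = (2*A)/((2*A)) = (2*A)*(1/(2*A)) = 1)
C = 0 (C = 0*(-1/6) = 0)
z(I, P) = 1 + I + P (z(I, P) = (I + P) + 1 = 1 + I + P)
(-29*(-23))*z(C, -6) = (-29*(-23))*(1 + 0 - 6) = 667*(-5) = -3335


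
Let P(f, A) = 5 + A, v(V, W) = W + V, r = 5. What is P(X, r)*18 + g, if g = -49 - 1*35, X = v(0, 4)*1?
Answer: 96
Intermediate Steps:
v(V, W) = V + W
X = 4 (X = (0 + 4)*1 = 4*1 = 4)
g = -84 (g = -49 - 35 = -84)
P(X, r)*18 + g = (5 + 5)*18 - 84 = 10*18 - 84 = 180 - 84 = 96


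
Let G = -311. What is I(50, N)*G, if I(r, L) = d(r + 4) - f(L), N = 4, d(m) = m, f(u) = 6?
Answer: -14928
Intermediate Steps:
I(r, L) = -2 + r (I(r, L) = (r + 4) - 1*6 = (4 + r) - 6 = -2 + r)
I(50, N)*G = (-2 + 50)*(-311) = 48*(-311) = -14928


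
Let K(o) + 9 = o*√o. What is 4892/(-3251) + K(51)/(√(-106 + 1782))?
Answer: -4892/3251 - 9*√419/838 + 51*√21369/838 ≈ 7.1719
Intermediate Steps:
K(o) = -9 + o^(3/2) (K(o) = -9 + o*√o = -9 + o^(3/2))
4892/(-3251) + K(51)/(√(-106 + 1782)) = 4892/(-3251) + (-9 + 51^(3/2))/(√(-106 + 1782)) = 4892*(-1/3251) + (-9 + 51*√51)/(√1676) = -4892/3251 + (-9 + 51*√51)/((2*√419)) = -4892/3251 + (-9 + 51*√51)*(√419/838) = -4892/3251 + √419*(-9 + 51*√51)/838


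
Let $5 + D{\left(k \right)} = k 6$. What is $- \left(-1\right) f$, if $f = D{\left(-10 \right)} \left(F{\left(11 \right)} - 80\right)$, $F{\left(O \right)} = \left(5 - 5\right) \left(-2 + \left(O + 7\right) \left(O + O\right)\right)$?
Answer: $5200$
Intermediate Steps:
$D{\left(k \right)} = -5 + 6 k$ ($D{\left(k \right)} = -5 + k 6 = -5 + 6 k$)
$F{\left(O \right)} = 0$ ($F{\left(O \right)} = 0 \left(-2 + \left(7 + O\right) 2 O\right) = 0 \left(-2 + 2 O \left(7 + O\right)\right) = 0$)
$f = 5200$ ($f = \left(-5 + 6 \left(-10\right)\right) \left(0 - 80\right) = \left(-5 - 60\right) \left(-80\right) = \left(-65\right) \left(-80\right) = 5200$)
$- \left(-1\right) f = - \left(-1\right) 5200 = \left(-1\right) \left(-5200\right) = 5200$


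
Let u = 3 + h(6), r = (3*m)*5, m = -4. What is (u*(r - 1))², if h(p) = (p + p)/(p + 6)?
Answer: 59536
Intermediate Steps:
r = -60 (r = (3*(-4))*5 = -12*5 = -60)
h(p) = 2*p/(6 + p) (h(p) = (2*p)/(6 + p) = 2*p/(6 + p))
u = 4 (u = 3 + 2*6/(6 + 6) = 3 + 2*6/12 = 3 + 2*6*(1/12) = 3 + 1 = 4)
(u*(r - 1))² = (4*(-60 - 1))² = (4*(-61))² = (-244)² = 59536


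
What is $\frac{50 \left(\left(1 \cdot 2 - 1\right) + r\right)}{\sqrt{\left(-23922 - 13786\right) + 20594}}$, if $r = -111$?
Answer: $\frac{2750 i \sqrt{17114}}{8557} \approx 42.042 i$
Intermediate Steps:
$\frac{50 \left(\left(1 \cdot 2 - 1\right) + r\right)}{\sqrt{\left(-23922 - 13786\right) + 20594}} = \frac{50 \left(\left(1 \cdot 2 - 1\right) - 111\right)}{\sqrt{\left(-23922 - 13786\right) + 20594}} = \frac{50 \left(\left(2 - 1\right) - 111\right)}{\sqrt{\left(-23922 - 13786\right) + 20594}} = \frac{50 \left(1 - 111\right)}{\sqrt{-37708 + 20594}} = \frac{50 \left(-110\right)}{\sqrt{-17114}} = - \frac{5500}{i \sqrt{17114}} = - 5500 \left(- \frac{i \sqrt{17114}}{17114}\right) = \frac{2750 i \sqrt{17114}}{8557}$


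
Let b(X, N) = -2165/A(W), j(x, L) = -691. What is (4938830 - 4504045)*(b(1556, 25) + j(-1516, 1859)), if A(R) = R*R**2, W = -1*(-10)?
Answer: -12055109781/40 ≈ -3.0138e+8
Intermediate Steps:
W = 10
A(R) = R**3
b(X, N) = -433/200 (b(X, N) = -2165/(10**3) = -2165/1000 = -2165*1/1000 = -433/200)
(4938830 - 4504045)*(b(1556, 25) + j(-1516, 1859)) = (4938830 - 4504045)*(-433/200 - 691) = 434785*(-138633/200) = -12055109781/40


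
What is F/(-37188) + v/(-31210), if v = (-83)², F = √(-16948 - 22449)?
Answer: -6889/31210 - I*√39397/37188 ≈ -0.22073 - 0.0053374*I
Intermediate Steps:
F = I*√39397 (F = √(-39397) = I*√39397 ≈ 198.49*I)
v = 6889
F/(-37188) + v/(-31210) = (I*√39397)/(-37188) + 6889/(-31210) = (I*√39397)*(-1/37188) + 6889*(-1/31210) = -I*√39397/37188 - 6889/31210 = -6889/31210 - I*√39397/37188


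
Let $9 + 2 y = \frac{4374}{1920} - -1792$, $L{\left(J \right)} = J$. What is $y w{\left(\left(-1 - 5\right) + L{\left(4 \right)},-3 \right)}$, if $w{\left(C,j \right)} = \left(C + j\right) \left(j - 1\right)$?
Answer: $\frac{571289}{32} \approx 17853.0$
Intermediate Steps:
$w{\left(C,j \right)} = \left(-1 + j\right) \left(C + j\right)$ ($w{\left(C,j \right)} = \left(C + j\right) \left(-1 + j\right) = \left(-1 + j\right) \left(C + j\right)$)
$y = \frac{571289}{640}$ ($y = - \frac{9}{2} + \frac{\frac{4374}{1920} - -1792}{2} = - \frac{9}{2} + \frac{4374 \cdot \frac{1}{1920} + 1792}{2} = - \frac{9}{2} + \frac{\frac{729}{320} + 1792}{2} = - \frac{9}{2} + \frac{1}{2} \cdot \frac{574169}{320} = - \frac{9}{2} + \frac{574169}{640} = \frac{571289}{640} \approx 892.64$)
$y w{\left(\left(-1 - 5\right) + L{\left(4 \right)},-3 \right)} = \frac{571289 \left(\left(-3\right)^{2} - \left(\left(-1 - 5\right) + 4\right) - -3 + \left(\left(-1 - 5\right) + 4\right) \left(-3\right)\right)}{640} = \frac{571289 \left(9 - \left(-6 + 4\right) + 3 + \left(-6 + 4\right) \left(-3\right)\right)}{640} = \frac{571289 \left(9 - -2 + 3 - -6\right)}{640} = \frac{571289 \left(9 + 2 + 3 + 6\right)}{640} = \frac{571289}{640} \cdot 20 = \frac{571289}{32}$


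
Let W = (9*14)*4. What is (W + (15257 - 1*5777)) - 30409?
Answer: -20425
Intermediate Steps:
W = 504 (W = 126*4 = 504)
(W + (15257 - 1*5777)) - 30409 = (504 + (15257 - 1*5777)) - 30409 = (504 + (15257 - 5777)) - 30409 = (504 + 9480) - 30409 = 9984 - 30409 = -20425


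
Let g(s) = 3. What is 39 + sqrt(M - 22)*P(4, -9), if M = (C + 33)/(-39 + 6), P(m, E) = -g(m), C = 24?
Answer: 39 - 9*I*sqrt(319)/11 ≈ 39.0 - 14.613*I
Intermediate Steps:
P(m, E) = -3 (P(m, E) = -1*3 = -3)
M = -19/11 (M = (24 + 33)/(-39 + 6) = 57/(-33) = 57*(-1/33) = -19/11 ≈ -1.7273)
39 + sqrt(M - 22)*P(4, -9) = 39 + sqrt(-19/11 - 22)*(-3) = 39 + sqrt(-261/11)*(-3) = 39 + (3*I*sqrt(319)/11)*(-3) = 39 - 9*I*sqrt(319)/11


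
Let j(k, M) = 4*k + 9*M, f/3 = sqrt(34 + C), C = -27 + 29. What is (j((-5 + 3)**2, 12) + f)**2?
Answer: 20164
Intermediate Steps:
C = 2
f = 18 (f = 3*sqrt(34 + 2) = 3*sqrt(36) = 3*6 = 18)
(j((-5 + 3)**2, 12) + f)**2 = ((4*(-5 + 3)**2 + 9*12) + 18)**2 = ((4*(-2)**2 + 108) + 18)**2 = ((4*4 + 108) + 18)**2 = ((16 + 108) + 18)**2 = (124 + 18)**2 = 142**2 = 20164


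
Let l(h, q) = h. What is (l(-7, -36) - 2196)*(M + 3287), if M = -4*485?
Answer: -2967441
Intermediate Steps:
M = -1940
(l(-7, -36) - 2196)*(M + 3287) = (-7 - 2196)*(-1940 + 3287) = -2203*1347 = -2967441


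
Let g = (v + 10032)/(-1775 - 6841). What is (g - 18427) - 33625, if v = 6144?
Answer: -18687342/359 ≈ -52054.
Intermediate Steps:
g = -674/359 (g = (6144 + 10032)/(-1775 - 6841) = 16176/(-8616) = 16176*(-1/8616) = -674/359 ≈ -1.8774)
(g - 18427) - 33625 = (-674/359 - 18427) - 33625 = -6615967/359 - 33625 = -18687342/359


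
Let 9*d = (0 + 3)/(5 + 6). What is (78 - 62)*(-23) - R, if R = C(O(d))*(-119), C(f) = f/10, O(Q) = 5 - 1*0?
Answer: -617/2 ≈ -308.50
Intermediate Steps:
d = 1/33 (d = ((0 + 3)/(5 + 6))/9 = (3/11)/9 = (3*(1/11))/9 = (1/9)*(3/11) = 1/33 ≈ 0.030303)
O(Q) = 5 (O(Q) = 5 + 0 = 5)
C(f) = f/10 (C(f) = f*(1/10) = f/10)
R = -119/2 (R = ((1/10)*5)*(-119) = (1/2)*(-119) = -119/2 ≈ -59.500)
(78 - 62)*(-23) - R = (78 - 62)*(-23) - 1*(-119/2) = 16*(-23) + 119/2 = -368 + 119/2 = -617/2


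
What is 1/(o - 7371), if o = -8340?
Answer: -1/15711 ≈ -6.3650e-5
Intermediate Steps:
1/(o - 7371) = 1/(-8340 - 7371) = 1/(-15711) = -1/15711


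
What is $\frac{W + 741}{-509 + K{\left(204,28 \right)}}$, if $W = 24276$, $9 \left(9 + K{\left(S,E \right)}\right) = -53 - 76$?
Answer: $- \frac{75051}{1597} \approx -46.995$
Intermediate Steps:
$K{\left(S,E \right)} = - \frac{70}{3}$ ($K{\left(S,E \right)} = -9 + \frac{-53 - 76}{9} = -9 + \frac{1}{9} \left(-129\right) = -9 - \frac{43}{3} = - \frac{70}{3}$)
$\frac{W + 741}{-509 + K{\left(204,28 \right)}} = \frac{24276 + 741}{-509 - \frac{70}{3}} = \frac{25017}{- \frac{1597}{3}} = 25017 \left(- \frac{3}{1597}\right) = - \frac{75051}{1597}$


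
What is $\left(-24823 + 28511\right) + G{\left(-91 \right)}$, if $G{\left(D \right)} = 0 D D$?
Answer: $3688$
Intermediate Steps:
$G{\left(D \right)} = 0$ ($G{\left(D \right)} = 0 D = 0$)
$\left(-24823 + 28511\right) + G{\left(-91 \right)} = \left(-24823 + 28511\right) + 0 = 3688 + 0 = 3688$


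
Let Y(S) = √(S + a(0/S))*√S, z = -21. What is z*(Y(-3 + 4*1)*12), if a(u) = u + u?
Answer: -252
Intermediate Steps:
a(u) = 2*u
Y(S) = S (Y(S) = √(S + 2*(0/S))*√S = √(S + 2*0)*√S = √(S + 0)*√S = √S*√S = S)
z*(Y(-3 + 4*1)*12) = -21*(-3 + 4*1)*12 = -21*(-3 + 4)*12 = -21*12 = -252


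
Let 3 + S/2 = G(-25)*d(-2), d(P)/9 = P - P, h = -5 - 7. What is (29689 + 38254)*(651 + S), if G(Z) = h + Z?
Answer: 43823235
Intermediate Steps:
h = -12
d(P) = 0 (d(P) = 9*(P - P) = 9*0 = 0)
G(Z) = -12 + Z
S = -6 (S = -6 + 2*((-12 - 25)*0) = -6 + 2*(-37*0) = -6 + 2*0 = -6 + 0 = -6)
(29689 + 38254)*(651 + S) = (29689 + 38254)*(651 - 6) = 67943*645 = 43823235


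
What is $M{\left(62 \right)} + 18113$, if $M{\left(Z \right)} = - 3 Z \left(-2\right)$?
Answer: $18485$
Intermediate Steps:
$M{\left(Z \right)} = 6 Z$
$M{\left(62 \right)} + 18113 = 6 \cdot 62 + 18113 = 372 + 18113 = 18485$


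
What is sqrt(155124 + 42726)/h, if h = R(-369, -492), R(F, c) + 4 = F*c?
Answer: 5*sqrt(7914)/181544 ≈ 0.0024501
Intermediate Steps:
R(F, c) = -4 + F*c
h = 181544 (h = -4 - 369*(-492) = -4 + 181548 = 181544)
sqrt(155124 + 42726)/h = sqrt(155124 + 42726)/181544 = sqrt(197850)*(1/181544) = (5*sqrt(7914))*(1/181544) = 5*sqrt(7914)/181544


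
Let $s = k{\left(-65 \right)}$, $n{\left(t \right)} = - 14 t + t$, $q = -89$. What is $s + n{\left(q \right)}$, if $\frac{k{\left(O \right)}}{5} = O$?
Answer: $832$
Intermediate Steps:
$k{\left(O \right)} = 5 O$
$n{\left(t \right)} = - 13 t$
$s = -325$ ($s = 5 \left(-65\right) = -325$)
$s + n{\left(q \right)} = -325 - -1157 = -325 + 1157 = 832$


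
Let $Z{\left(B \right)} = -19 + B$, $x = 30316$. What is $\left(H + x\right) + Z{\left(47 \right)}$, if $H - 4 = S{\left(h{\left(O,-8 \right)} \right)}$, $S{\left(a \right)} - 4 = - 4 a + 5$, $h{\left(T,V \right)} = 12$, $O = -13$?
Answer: $30309$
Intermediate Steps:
$S{\left(a \right)} = 9 - 4 a$ ($S{\left(a \right)} = 4 - \left(-5 + 4 a\right) = 9 - 4 a$)
$H = -35$ ($H = 4 + \left(9 - 48\right) = 4 - 39 = -35$)
$\left(H + x\right) + Z{\left(47 \right)} = \left(-35 + 30316\right) + \left(-19 + 47\right) = 30281 + 28 = 30309$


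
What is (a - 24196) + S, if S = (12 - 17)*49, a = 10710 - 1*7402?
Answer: -21133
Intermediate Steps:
a = 3308 (a = 10710 - 7402 = 3308)
S = -245 (S = -5*49 = -245)
(a - 24196) + S = (3308 - 24196) - 245 = -20888 - 245 = -21133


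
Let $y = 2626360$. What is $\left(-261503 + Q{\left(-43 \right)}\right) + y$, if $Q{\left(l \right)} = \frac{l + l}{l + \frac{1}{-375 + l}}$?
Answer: $\frac{42508340523}{17975} \approx 2.3649 \cdot 10^{6}$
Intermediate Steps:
$Q{\left(l \right)} = \frac{2 l}{l + \frac{1}{-375 + l}}$
$\left(-261503 + Q{\left(-43 \right)}\right) + y = \left(-261503 + 2 \left(-43\right) \frac{1}{1 + \left(-43\right)^{2} - -16125} \left(-375 - 43\right)\right) + 2626360 = \left(-261503 + 2 \left(-43\right) \frac{1}{1 + 1849 + 16125} \left(-418\right)\right) + 2626360 = \left(-261503 + 2 \left(-43\right) \frac{1}{17975} \left(-418\right)\right) + 2626360 = \left(-261503 + \frac{35948}{17975}\right) + 2626360 = - \frac{4700480477}{17975} + 2626360 = \frac{42508340523}{17975}$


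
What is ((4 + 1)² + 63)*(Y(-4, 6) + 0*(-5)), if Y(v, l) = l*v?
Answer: -2112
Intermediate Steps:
((4 + 1)² + 63)*(Y(-4, 6) + 0*(-5)) = ((4 + 1)² + 63)*(6*(-4) + 0*(-5)) = (5² + 63)*(-24 + 0) = (25 + 63)*(-24) = 88*(-24) = -2112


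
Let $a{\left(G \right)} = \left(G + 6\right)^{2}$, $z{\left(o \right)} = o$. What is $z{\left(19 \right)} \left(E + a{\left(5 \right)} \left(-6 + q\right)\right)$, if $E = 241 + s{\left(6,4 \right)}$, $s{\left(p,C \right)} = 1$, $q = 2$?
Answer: $-4598$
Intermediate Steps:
$a{\left(G \right)} = \left(6 + G\right)^{2}$
$E = 242$ ($E = 241 + 1 = 242$)
$z{\left(19 \right)} \left(E + a{\left(5 \right)} \left(-6 + q\right)\right) = 19 \left(242 + \left(6 + 5\right)^{2} \left(-6 + 2\right)\right) = 19 \left(242 + 11^{2} \left(-4\right)\right) = 19 \left(242 + 121 \left(-4\right)\right) = 19 \left(242 - 484\right) = 19 \left(-242\right) = -4598$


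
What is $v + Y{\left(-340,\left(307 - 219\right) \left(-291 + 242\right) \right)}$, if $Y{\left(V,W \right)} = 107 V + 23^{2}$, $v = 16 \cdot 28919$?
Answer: $426853$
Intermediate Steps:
$v = 462704$
$Y{\left(V,W \right)} = 529 + 107 V$ ($Y{\left(V,W \right)} = 107 V + 529 = 529 + 107 V$)
$v + Y{\left(-340,\left(307 - 219\right) \left(-291 + 242\right) \right)} = 462704 + \left(529 + 107 \left(-340\right)\right) = 462704 + \left(529 - 36380\right) = 462704 - 35851 = 426853$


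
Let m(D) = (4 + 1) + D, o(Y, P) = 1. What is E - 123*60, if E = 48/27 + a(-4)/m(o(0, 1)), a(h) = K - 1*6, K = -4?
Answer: -66419/9 ≈ -7379.9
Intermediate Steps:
a(h) = -10 (a(h) = -4 - 1*6 = -4 - 6 = -10)
m(D) = 5 + D
E = ⅑ (E = 48/27 - 10/(5 + 1) = 48*(1/27) - 10/6 = 16/9 - 10*⅙ = 16/9 - 5/3 = ⅑ ≈ 0.11111)
E - 123*60 = ⅑ - 123*60 = ⅑ - 7380 = -66419/9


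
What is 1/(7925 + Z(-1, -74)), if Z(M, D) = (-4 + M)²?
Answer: 1/7950 ≈ 0.00012579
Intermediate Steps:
1/(7925 + Z(-1, -74)) = 1/(7925 + (-4 - 1)²) = 1/(7925 + (-5)²) = 1/(7925 + 25) = 1/7950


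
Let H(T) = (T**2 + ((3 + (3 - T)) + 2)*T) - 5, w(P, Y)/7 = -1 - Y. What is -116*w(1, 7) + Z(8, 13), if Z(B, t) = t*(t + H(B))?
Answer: 7432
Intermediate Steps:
w(P, Y) = -7 - 7*Y (w(P, Y) = 7*(-1 - Y) = -7 - 7*Y)
H(T) = -5 + T**2 + T*(8 - T) (H(T) = (T**2 + ((6 - T) + 2)*T) - 5 = (T**2 + (8 - T)*T) - 5 = (T**2 + T*(8 - T)) - 5 = -5 + T**2 + T*(8 - T))
Z(B, t) = t*(-5 + t + 8*B) (Z(B, t) = t*(t + (-5 + 8*B)) = t*(-5 + t + 8*B))
-116*w(1, 7) + Z(8, 13) = -116*(-7 - 7*7) + 13*(-5 + 13 + 8*8) = -116*(-7 - 49) + 13*(-5 + 13 + 64) = -116*(-56) + 13*72 = 6496 + 936 = 7432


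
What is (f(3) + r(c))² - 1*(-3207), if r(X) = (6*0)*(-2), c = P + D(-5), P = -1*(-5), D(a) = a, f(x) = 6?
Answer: 3243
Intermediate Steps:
P = 5
c = 0 (c = 5 - 5 = 0)
r(X) = 0 (r(X) = 0*(-2) = 0)
(f(3) + r(c))² - 1*(-3207) = (6 + 0)² - 1*(-3207) = 6² + 3207 = 36 + 3207 = 3243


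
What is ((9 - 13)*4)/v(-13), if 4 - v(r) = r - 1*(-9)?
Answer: -2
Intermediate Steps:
v(r) = -5 - r (v(r) = 4 - (r - 1*(-9)) = 4 - (r + 9) = 4 - (9 + r) = 4 + (-9 - r) = -5 - r)
((9 - 13)*4)/v(-13) = ((9 - 13)*4)/(-5 - 1*(-13)) = (-4*4)/(-5 + 13) = -16/8 = -16*1/8 = -2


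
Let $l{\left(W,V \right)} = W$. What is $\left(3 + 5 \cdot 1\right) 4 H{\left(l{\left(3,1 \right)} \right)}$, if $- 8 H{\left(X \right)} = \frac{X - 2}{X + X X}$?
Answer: $- \frac{1}{3} \approx -0.33333$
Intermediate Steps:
$H{\left(X \right)} = - \frac{-2 + X}{8 \left(X + X^{2}\right)}$ ($H{\left(X \right)} = - \frac{\left(X - 2\right) \frac{1}{X + X X}}{8} = - \frac{\left(-2 + X\right) \frac{1}{X + X^{2}}}{8} = - \frac{\frac{1}{X + X^{2}} \left(-2 + X\right)}{8} = - \frac{-2 + X}{8 \left(X + X^{2}\right)}$)
$\left(3 + 5 \cdot 1\right) 4 H{\left(l{\left(3,1 \right)} \right)} = \left(3 + 5 \cdot 1\right) 4 \frac{2 - 3}{8 \cdot 3 \left(1 + 3\right)} = \left(3 + 5\right) 4 \cdot \frac{1}{8} \cdot \frac{1}{3} \cdot \frac{1}{4} \left(2 - 3\right) = 8 \cdot 4 \cdot \frac{1}{8} \cdot \frac{1}{3} \cdot \frac{1}{4} \left(-1\right) = 32 \left(- \frac{1}{96}\right) = - \frac{1}{3}$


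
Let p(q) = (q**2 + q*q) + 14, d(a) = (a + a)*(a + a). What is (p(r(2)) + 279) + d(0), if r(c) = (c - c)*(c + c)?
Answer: 293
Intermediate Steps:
d(a) = 4*a**2 (d(a) = (2*a)*(2*a) = 4*a**2)
r(c) = 0 (r(c) = 0*(2*c) = 0)
p(q) = 14 + 2*q**2 (p(q) = (q**2 + q**2) + 14 = 2*q**2 + 14 = 14 + 2*q**2)
(p(r(2)) + 279) + d(0) = ((14 + 2*0**2) + 279) + 4*0**2 = ((14 + 2*0) + 279) + 4*0 = ((14 + 0) + 279) + 0 = (14 + 279) + 0 = 293 + 0 = 293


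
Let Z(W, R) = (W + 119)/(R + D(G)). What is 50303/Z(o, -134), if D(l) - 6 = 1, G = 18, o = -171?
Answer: 6388481/52 ≈ 1.2286e+5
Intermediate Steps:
D(l) = 7 (D(l) = 6 + 1 = 7)
Z(W, R) = (119 + W)/(7 + R) (Z(W, R) = (W + 119)/(R + 7) = (119 + W)/(7 + R))
50303/Z(o, -134) = 50303/(((119 - 171)/(7 - 134))) = 50303/((-52/(-127))) = 50303/((-1/127*(-52))) = 50303/(52/127) = 50303*(127/52) = 6388481/52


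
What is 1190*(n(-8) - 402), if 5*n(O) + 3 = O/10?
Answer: -2396422/5 ≈ -4.7928e+5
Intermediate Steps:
n(O) = -⅗ + O/50 (n(O) = -⅗ + (O/10)/5 = -⅗ + O/50)
1190*(n(-8) - 402) = 1190*((-⅗ + (1/50)*(-8)) - 402) = 1190*((-⅗ - 4/25) - 402) = 1190*(-19/25 - 402) = 1190*(-10069/25) = -2396422/5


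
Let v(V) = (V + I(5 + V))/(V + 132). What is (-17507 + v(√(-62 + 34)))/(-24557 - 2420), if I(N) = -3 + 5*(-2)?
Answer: 76383463/117700651 - 145*I*√7/235401302 ≈ 0.64896 - 1.6297e-6*I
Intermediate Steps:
I(N) = -13 (I(N) = -3 - 10 = -13)
v(V) = (-13 + V)/(132 + V) (v(V) = (V - 13)/(V + 132) = (-13 + V)/(132 + V))
(-17507 + v(√(-62 + 34)))/(-24557 - 2420) = (-17507 + (-13 + √(-62 + 34))/(132 + √(-62 + 34)))/(-24557 - 2420) = (-17507 + (-13 + √(-28))/(132 + √(-28)))/(-26977) = (-17507 + (-13 + 2*I*√7)/(132 + 2*I*√7))*(-1/26977) = 17507/26977 - (-13 + 2*I*√7)/(26977*(132 + 2*I*√7))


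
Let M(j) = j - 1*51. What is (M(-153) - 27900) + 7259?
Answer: -20845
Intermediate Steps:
M(j) = -51 + j (M(j) = j - 51 = -51 + j)
(M(-153) - 27900) + 7259 = ((-51 - 153) - 27900) + 7259 = (-204 - 27900) + 7259 = -28104 + 7259 = -20845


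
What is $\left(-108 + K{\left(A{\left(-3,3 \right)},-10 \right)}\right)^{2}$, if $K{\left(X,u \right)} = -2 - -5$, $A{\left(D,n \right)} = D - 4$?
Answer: $11025$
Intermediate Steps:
$A{\left(D,n \right)} = -4 + D$
$K{\left(X,u \right)} = 3$ ($K{\left(X,u \right)} = -2 + 5 = 3$)
$\left(-108 + K{\left(A{\left(-3,3 \right)},-10 \right)}\right)^{2} = \left(-108 + 3\right)^{2} = \left(-105\right)^{2} = 11025$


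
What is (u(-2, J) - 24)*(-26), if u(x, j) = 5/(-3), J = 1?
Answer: 2002/3 ≈ 667.33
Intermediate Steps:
u(x, j) = -5/3 (u(x, j) = 5*(-⅓) = -5/3)
(u(-2, J) - 24)*(-26) = (-5/3 - 24)*(-26) = -77/3*(-26) = 2002/3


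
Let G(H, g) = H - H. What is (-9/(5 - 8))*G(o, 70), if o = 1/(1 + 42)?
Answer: 0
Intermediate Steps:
o = 1/43 ≈ 0.023256
G(H, g) = 0
(-9/(5 - 8))*G(o, 70) = (-9/(5 - 8))*0 = (-9/(-3))*0 = -⅓*(-9)*0 = 3*0 = 0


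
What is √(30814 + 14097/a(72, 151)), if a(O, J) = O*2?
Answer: √4451313/12 ≈ 175.82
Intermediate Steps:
a(O, J) = 2*O
√(30814 + 14097/a(72, 151)) = √(30814 + 14097/((2*72))) = √(30814 + 14097/144) = √(30814 + 14097*(1/144)) = √(30814 + 4699/48) = √(1483771/48) = √4451313/12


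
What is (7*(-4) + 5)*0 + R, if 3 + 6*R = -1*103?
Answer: -53/3 ≈ -17.667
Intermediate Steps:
R = -53/3 (R = -½ + (-1*103)/6 = -½ + (⅙)*(-103) = -½ - 103/6 = -53/3 ≈ -17.667)
(7*(-4) + 5)*0 + R = (7*(-4) + 5)*0 - 53/3 = (-28 + 5)*0 - 53/3 = -23*0 - 53/3 = 0 - 53/3 = -53/3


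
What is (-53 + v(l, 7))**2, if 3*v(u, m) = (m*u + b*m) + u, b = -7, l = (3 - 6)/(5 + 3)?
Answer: 44521/9 ≈ 4946.8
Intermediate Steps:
l = -3/8 ≈ -0.37500
v(u, m) = -7*m/3 + u/3 + m*u/3 (v(u, m) = ((m*u - 7*m) + u)/3 = ((-7*m + m*u) + u)/3 = (u - 7*m + m*u)/3 = -7*m/3 + u/3 + m*u/3)
(-53 + v(l, 7))**2 = (-53 + (-7/3*7 + (1/3)*(-3/8) + (1/3)*7*(-3/8)))**2 = (-53 + (-49/3 - 1/8 - 7/8))**2 = (-53 - 52/3)**2 = (-211/3)**2 = 44521/9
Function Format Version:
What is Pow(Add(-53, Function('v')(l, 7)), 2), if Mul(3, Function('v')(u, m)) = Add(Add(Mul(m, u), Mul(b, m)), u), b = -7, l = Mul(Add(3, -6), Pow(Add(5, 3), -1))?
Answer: Rational(44521, 9) ≈ 4946.8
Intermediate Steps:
l = Rational(-3, 8) (l = Mul(-3, Pow(8, -1)) = Mul(-3, Rational(1, 8)) = Rational(-3, 8) ≈ -0.37500)
Function('v')(u, m) = Add(Mul(Rational(-7, 3), m), Mul(Rational(1, 3), u), Mul(Rational(1, 3), m, u)) (Function('v')(u, m) = Mul(Rational(1, 3), Add(Add(Mul(m, u), Mul(-7, m)), u)) = Mul(Rational(1, 3), Add(Add(Mul(-7, m), Mul(m, u)), u)) = Mul(Rational(1, 3), Add(u, Mul(-7, m), Mul(m, u))) = Add(Mul(Rational(-7, 3), m), Mul(Rational(1, 3), u), Mul(Rational(1, 3), m, u)))
Pow(Add(-53, Function('v')(l, 7)), 2) = Pow(Add(-53, Add(Mul(Rational(-7, 3), 7), Mul(Rational(1, 3), Rational(-3, 8)), Mul(Rational(1, 3), 7, Rational(-3, 8)))), 2) = Pow(Add(-53, Add(Rational(-49, 3), Rational(-1, 8), Rational(-7, 8))), 2) = Pow(Add(-53, Rational(-52, 3)), 2) = Pow(Rational(-211, 3), 2) = Rational(44521, 9)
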